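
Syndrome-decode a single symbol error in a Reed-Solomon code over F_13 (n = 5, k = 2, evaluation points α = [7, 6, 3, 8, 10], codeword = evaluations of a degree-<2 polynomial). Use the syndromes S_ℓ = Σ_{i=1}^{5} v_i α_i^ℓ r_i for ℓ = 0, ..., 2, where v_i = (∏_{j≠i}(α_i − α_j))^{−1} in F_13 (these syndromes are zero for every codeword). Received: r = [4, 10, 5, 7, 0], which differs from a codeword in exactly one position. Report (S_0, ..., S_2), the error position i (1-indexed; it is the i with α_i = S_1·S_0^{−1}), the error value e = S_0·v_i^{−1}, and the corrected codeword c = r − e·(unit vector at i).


S = (11, 1, 6), error at position 2, error magnitude e = 9, c = [4, 1, 5, 7, 0].

Step 1: column multipliers v_i = (∏_{j≠i}(α_i − α_j))^{−1} mod 13.
  i = 1 (α = 7): (7−6)(7−3)(7−8)(7−10) = 1·4·(−1)·(−3) = 12 ≡ 12, so v_1 = 12^{−1} = 12 (mod 13).
  i = 2 (α = 6): (6−7)(6−3)(6−8)(6−10) = (−1)·3·(−2)·(−4) = −24 ≡ 2, so v_2 = 2^{−1} = 7 (mod 13).
  i = 3 (α = 3): (3−7)(3−6)(3−8)(3−10) = (−4)·(−3)·(−5)·(−7) = 420 ≡ 4, so v_3 = 4^{−1} = 10 (mod 13).
  i = 4 (α = 8): (8−7)(8−6)(8−3)(8−10) = 1·2·5·(−2) = −20 ≡ 6, so v_4 = 6^{−1} = 11 (mod 13).
  i = 5 (α = 10): (10−7)(10−6)(10−3)(10−8) = 3·4·7·2 = 168 ≡ 12, so v_5 = 12^{−1} = 12 (mod 13).
  v = [12, 7, 10, 11, 12].
Step 2: syndromes of r = [4, 10, 5, 7, 0] (all sums mod 13).
  S_0 = Σ v_i r_i = 12·4 + 7·10 + 10·5 + 11·7 + 12·0 = 245 ≡ 11.
  S_1 = Σ v_i α_i r_i = 12·7·4 + 7·6·10 + 10·3·5 + 11·8·7 + 12·10·0 = 1522 ≡ 1.
  α_i^2 mod 13 = [10, 10, 9, 12, 9].
  S_2 = Σ v_i α_i^2 r_i = 12·10·4 + 7·10·10 + 10·9·5 + 11·12·7 + 12·9·0 = 2554 ≡ 6.
  S = (11, 1, 6) ≠ 0, so r is not a codeword (an error is present).
Step 3: locate the error. For a single error e at position i, S_ℓ = v_i·e·α_i^ℓ, so α_err = S_1/S_0.
  S_0^{−1} = 11^{−1} = 6 (mod 13), so α_err = 1·6 = 6 ≡ 6 = α_2. Error position i = 2.
  Consistency check: S_2/S_1 = 6·1 = 6 ≡ 6 = α_err ✓ (single-error assumption holds).
Step 4: error magnitude e = S_0/v_2 = S_0·∏_{j≠2}(α_2 − α_j) = 11·2 = 22 ≡ 9 (mod 13).
Step 5: correct position 2: c_2 = r_2 − e = 10 − 9 ≡ 1 (mod 13). Hence c = [4, 1, 5, 7, 0].
  Check: interpolating c through the α_i gives m(x) = 9 + 3·x (degree < 2) with m(α_i) = c_i for every i, so c is indeed a codeword.


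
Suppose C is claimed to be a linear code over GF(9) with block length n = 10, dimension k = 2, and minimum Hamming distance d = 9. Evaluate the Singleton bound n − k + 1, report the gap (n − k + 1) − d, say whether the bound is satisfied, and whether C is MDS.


Singleton RHS = n − k + 1 = 9, slack = 0, bound satisfied, MDS.

Singleton bound: d ≤ n − k + 1.
Here n = 10, k = 2, so n − k + 1 = 9.
Given d = 9, check d ≤ 9: YES.
Slack = (n − k + 1) − d = 0.
The code is MDS (slack = 0).
Description: the claimed parameters are [10, 2, 9]_9; such a code would be MDS (meets Singleton bound).


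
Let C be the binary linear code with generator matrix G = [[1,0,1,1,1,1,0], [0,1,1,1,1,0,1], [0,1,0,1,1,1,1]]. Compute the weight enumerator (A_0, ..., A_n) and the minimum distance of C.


Weight distribution: A_0 = 1, A_2 = 1, A_3 = 1, A_4 = 2, A_5 = 3. Minimum distance d = 2.

Enumerate all 2^3 = 8 messages m ∈ F_2^3.
For each, compute codeword c = mG in F_2^7, then tally its weight.
  m = 000 → c = 0000000, weight = 0.
  m = 100 → c = 1011110, weight = 5.
  m = 010 → c = 0111101, weight = 5.
  m = 110 → c = 1100011, weight = 4.
  m = 001 → c = 0101111, weight = 5.
  m = 101 → c = 1110001, weight = 4.
  m = 011 → c = 0010010, weight = 2.
  m = 111 → c = 1001100, weight = 3.
Tally weights:
  weight 0: 1 codewords.
  weight 2: 1 codewords.
  weight 3: 1 codewords.
  weight 4: 2 codewords.
  weight 5: 3 codewords.
Minimum distance d = smallest w > 0 with A_w > 0 = 2.
Sanity: Σ A_w = 8 = 2^3 = 8 ✓.


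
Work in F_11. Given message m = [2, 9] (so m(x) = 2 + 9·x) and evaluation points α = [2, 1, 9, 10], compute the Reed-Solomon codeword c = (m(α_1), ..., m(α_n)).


c = [9, 0, 6, 4]

Message polynomial: m(x) = 2 + 9·x (mod 11).
For each evaluation point α_i, compute m(α_i) mod 11:
  α_1 = 2: Horner steps 9 → 9, so m(2) = 9.
  α_2 = 1: Horner steps 9 → 0, so m(1) = 0.
  α_3 = 9: Horner steps 9 → 6, so m(9) = 6.
  α_4 = 10: Horner steps 9 → 4, so m(10) = 4.
Codeword c = [9, 0, 6, 4] ∈ F_11^4.


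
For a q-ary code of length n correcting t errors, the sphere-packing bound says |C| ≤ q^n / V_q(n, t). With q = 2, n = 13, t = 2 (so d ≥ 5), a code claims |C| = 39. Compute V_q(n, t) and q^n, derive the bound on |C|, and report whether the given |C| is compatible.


V_q(n, t) = 92, q^n = 8192, Hamming bound = 89, |C| = 39 ≤ bound (satisfied).

Step 1: Compute V_q(n, t) = Σ_{j=0}^2 C(n, j) (q−1)^j.
  j = 0: C(13,0)·(1)^0 = 1·1 = 1.
  j = 1: C(13,1)·(1)^1 = 13·1 = 13.
  j = 2: C(13,2)·(1)^2 = 78·1 = 78.
  V_q(n, t) = 1 + 13 + 78 = 92.
Step 2: q^n = 2^13 = 8192.
Step 3: Hamming bound ⌊q^n / V_q(n,t)⌋ = ⌊8192/92⌋ = 89.
Step 4: Compare |C| = 39 to 89: satisfied.
The claimed |C| lies below the Hamming bound.


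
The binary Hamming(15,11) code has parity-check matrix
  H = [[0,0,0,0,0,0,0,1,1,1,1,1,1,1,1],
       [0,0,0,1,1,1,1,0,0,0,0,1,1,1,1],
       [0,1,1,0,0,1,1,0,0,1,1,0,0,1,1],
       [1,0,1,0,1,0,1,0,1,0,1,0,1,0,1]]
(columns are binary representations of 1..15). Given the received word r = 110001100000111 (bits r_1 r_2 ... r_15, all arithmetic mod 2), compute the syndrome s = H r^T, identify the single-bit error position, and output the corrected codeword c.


s = (1, 1, 1, 0)^T, error position = 14, corrected codeword c = 110001100000101

Compute s = H r^T mod 2 one row at a time:
  s_1 = 0 + 0 + 0 + 0 + 0 + 1 + 1 + 1 = 3 ≡ 1 (mod 2).
  s_2 = 0 + 0 + 1 + 1 + 0 + 1 + 1 + 1 = 5 ≡ 1 (mod 2).
  s_3 = 1 + 0 + 1 + 1 + 0 + 0 + 1 + 1 = 5 ≡ 1 (mod 2).
  s_4 = 1 + 0 + 0 + 1 + 0 + 0 + 1 + 1 = 4 ≡ 0 (mod 2).
s = (1, 1, 1, 0)^T — this equals column 14 of H (binary 1110), so error is at position 14.
Correct: flip bit 14 of r = 110001100000111 to get c = 110001100000101.


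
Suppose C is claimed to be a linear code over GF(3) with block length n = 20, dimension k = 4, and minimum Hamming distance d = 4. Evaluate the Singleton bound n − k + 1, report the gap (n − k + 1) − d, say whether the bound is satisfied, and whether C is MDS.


Singleton RHS = n − k + 1 = 17, slack = 13, bound satisfied, not MDS.

Singleton bound: d ≤ n − k + 1.
Here n = 20, k = 4, so n − k + 1 = 17.
Given d = 4, check d ≤ 17: YES.
Slack = (n − k + 1) − d = 13.
The code is NOT MDS (slack = 13 > 0).
Description: the claimed parameters are [20, 4, 4]_3; such a code would be non-MDS.


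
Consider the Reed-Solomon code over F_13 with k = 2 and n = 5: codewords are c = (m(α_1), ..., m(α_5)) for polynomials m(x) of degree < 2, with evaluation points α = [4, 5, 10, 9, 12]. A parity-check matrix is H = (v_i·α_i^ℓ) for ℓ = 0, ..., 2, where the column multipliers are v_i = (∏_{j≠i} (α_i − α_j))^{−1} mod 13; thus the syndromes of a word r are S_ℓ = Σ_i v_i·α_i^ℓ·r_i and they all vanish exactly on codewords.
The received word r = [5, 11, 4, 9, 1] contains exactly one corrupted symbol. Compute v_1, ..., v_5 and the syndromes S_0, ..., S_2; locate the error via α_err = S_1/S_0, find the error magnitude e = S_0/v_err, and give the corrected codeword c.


S = (3, 4, 1), error at position 3, error magnitude e = 2, c = [5, 11, 2, 9, 1].

Step 1: column multipliers v_i = (∏_{j≠i}(α_i − α_j))^{−1} mod 13.
  i = 1 (α = 4): (4−5)(4−10)(4−9)(4−12) = (−1)·(−6)·(−5)·(−8) = 240 ≡ 6, so v_1 = 6^{−1} = 11 (mod 13).
  i = 2 (α = 5): (5−4)(5−10)(5−9)(5−12) = 1·(−5)·(−4)·(−7) = −140 ≡ 3, so v_2 = 3^{−1} = 9 (mod 13).
  i = 3 (α = 10): (10−4)(10−5)(10−9)(10−12) = 6·5·1·(−2) = −60 ≡ 5, so v_3 = 5^{−1} = 8 (mod 13).
  i = 4 (α = 9): (9−4)(9−5)(9−10)(9−12) = 5·4·(−1)·(−3) = 60 ≡ 8, so v_4 = 8^{−1} = 5 (mod 13).
  i = 5 (α = 12): (12−4)(12−5)(12−10)(12−9) = 8·7·2·3 = 336 ≡ 11, so v_5 = 11^{−1} = 6 (mod 13).
  v = [11, 9, 8, 5, 6].
Step 2: syndromes of r = [5, 11, 4, 9, 1] (all sums mod 13).
  S_0 = Σ v_i r_i = 11·5 + 9·11 + 8·4 + 5·9 + 6·1 = 237 ≡ 3.
  S_1 = Σ v_i α_i r_i = 11·4·5 + 9·5·11 + 8·10·4 + 5·9·9 + 6·12·1 = 1512 ≡ 4.
  α_i^2 mod 13 = [3, 12, 9, 3, 1].
  S_2 = Σ v_i α_i^2 r_i = 11·3·5 + 9·12·11 + 8·9·4 + 5·3·9 + 6·1·1 = 1782 ≡ 1.
  S = (3, 4, 1) ≠ 0, so r is not a codeword (an error is present).
Step 3: locate the error. For a single error e at position i, S_ℓ = v_i·e·α_i^ℓ, so α_err = S_1/S_0.
  S_0^{−1} = 3^{−1} = 9 (mod 13), so α_err = 4·9 = 36 ≡ 10 = α_3. Error position i = 3.
  Consistency check: S_2/S_1 = 1·10 = 10 ≡ 10 = α_err ✓ (single-error assumption holds).
Step 4: error magnitude e = S_0/v_3 = S_0·∏_{j≠3}(α_3 − α_j) = 3·5 = 15 ≡ 2 (mod 13).
Step 5: correct position 3: c_3 = r_3 − e = 4 − 2 ≡ 2 (mod 13). Hence c = [5, 11, 2, 9, 1].
  Check: interpolating c through the α_i gives m(x) = 7 + 6·x (degree < 2) with m(α_i) = c_i for every i, so c is indeed a codeword.


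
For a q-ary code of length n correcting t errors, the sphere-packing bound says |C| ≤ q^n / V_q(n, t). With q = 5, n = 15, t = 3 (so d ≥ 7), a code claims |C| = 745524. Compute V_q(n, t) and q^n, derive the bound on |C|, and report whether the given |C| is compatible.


V_q(n, t) = 30861, q^n = 30517578125, Hamming bound = 988871, |C| = 745524 ≤ bound (satisfied).

Step 1: Compute V_q(n, t) = Σ_{j=0}^3 C(n, j) (q−1)^j.
  j = 0: C(15,0)·(4)^0 = 1·1 = 1.
  j = 1: C(15,1)·(4)^1 = 15·4 = 60.
  j = 2: C(15,2)·(4)^2 = 105·16 = 1680.
  j = 3: C(15,3)·(4)^3 = 455·64 = 29120.
  V_q(n, t) = 1 + 60 + 1680 + 29120 = 30861.
Step 2: q^n = 5^15 = 30517578125.
Step 3: Hamming bound ⌊q^n / V_q(n,t)⌋ = ⌊30517578125/30861⌋ = 988871.
Step 4: Compare |C| = 745524 to 988871: satisfied.
The claimed |C| lies below the Hamming bound.


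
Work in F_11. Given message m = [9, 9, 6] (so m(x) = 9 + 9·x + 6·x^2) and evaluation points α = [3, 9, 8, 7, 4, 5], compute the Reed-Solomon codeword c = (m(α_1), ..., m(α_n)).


c = [2, 4, 3, 3, 9, 6]

Message polynomial: m(x) = 9 + 9·x + 6·x^2 (mod 11).
For each evaluation point α_i, compute m(α_i) mod 11:
  α_1 = 3: Horner steps 6 → 5 → 2, so m(3) = 2.
  α_2 = 9: Horner steps 6 → 8 → 4, so m(9) = 4.
  α_3 = 8: Horner steps 6 → 2 → 3, so m(8) = 3.
  α_4 = 7: Horner steps 6 → 7 → 3, so m(7) = 3.
  α_5 = 4: Horner steps 6 → 0 → 9, so m(4) = 9.
  α_6 = 5: Horner steps 6 → 6 → 6, so m(5) = 6.
Codeword c = [2, 4, 3, 3, 9, 6] ∈ F_11^6.


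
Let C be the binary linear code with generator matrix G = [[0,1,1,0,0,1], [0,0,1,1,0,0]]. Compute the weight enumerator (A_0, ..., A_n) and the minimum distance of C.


Weight distribution: A_0 = 1, A_2 = 1, A_3 = 2. Minimum distance d = 2.

Enumerate all 2^2 = 4 messages m ∈ F_2^2.
For each, compute codeword c = mG in F_2^6, then tally its weight.
  m = 00 → c = 000000, weight = 0.
  m = 10 → c = 011001, weight = 3.
  m = 01 → c = 001100, weight = 2.
  m = 11 → c = 010101, weight = 3.
Tally weights:
  weight 0: 1 codewords.
  weight 2: 1 codewords.
  weight 3: 2 codewords.
Minimum distance d = smallest w > 0 with A_w > 0 = 2.
Sanity: Σ A_w = 4 = 2^2 = 4 ✓.


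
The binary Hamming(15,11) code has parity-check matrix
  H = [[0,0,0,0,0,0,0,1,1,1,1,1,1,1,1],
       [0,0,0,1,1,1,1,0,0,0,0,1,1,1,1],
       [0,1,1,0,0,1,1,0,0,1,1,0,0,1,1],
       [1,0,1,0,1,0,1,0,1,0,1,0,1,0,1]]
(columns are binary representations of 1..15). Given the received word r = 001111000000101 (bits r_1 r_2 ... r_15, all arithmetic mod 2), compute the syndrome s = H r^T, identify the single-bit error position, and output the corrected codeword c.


s = (0, 1, 1, 0)^T, error position = 6, corrected codeword c = 001110000000101

Compute s = H r^T mod 2 one row at a time:
  s_1 = 0 + 0 + 0 + 0 + 0 + 1 + 0 + 1 = 2 ≡ 0 (mod 2).
  s_2 = 1 + 1 + 1 + 0 + 0 + 1 + 0 + 1 = 5 ≡ 1 (mod 2).
  s_3 = 0 + 1 + 1 + 0 + 0 + 0 + 0 + 1 = 3 ≡ 1 (mod 2).
  s_4 = 0 + 1 + 1 + 0 + 0 + 0 + 1 + 1 = 4 ≡ 0 (mod 2).
s = (0, 1, 1, 0)^T — this equals column 6 of H (binary 0110), so error is at position 6.
Correct: flip bit 6 of r = 001111000000101 to get c = 001110000000101.


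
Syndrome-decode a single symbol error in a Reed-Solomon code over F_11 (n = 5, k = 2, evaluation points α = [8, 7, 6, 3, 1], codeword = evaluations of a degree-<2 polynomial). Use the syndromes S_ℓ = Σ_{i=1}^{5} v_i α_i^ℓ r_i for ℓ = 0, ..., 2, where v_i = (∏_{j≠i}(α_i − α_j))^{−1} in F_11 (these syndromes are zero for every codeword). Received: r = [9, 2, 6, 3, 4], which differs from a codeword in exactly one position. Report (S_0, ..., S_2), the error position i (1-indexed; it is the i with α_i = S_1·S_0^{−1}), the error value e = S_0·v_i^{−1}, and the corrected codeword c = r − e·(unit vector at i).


S = (7, 10, 8), error at position 4, error magnitude e = 7, c = [9, 2, 6, 7, 4].

Step 1: column multipliers v_i = (∏_{j≠i}(α_i − α_j))^{−1} mod 11.
  i = 1 (α = 8): (8−7)(8−6)(8−3)(8−1) = 1·2·5·7 = 70 ≡ 4, so v_1 = 4^{−1} = 3 (mod 11).
  i = 2 (α = 7): (7−8)(7−6)(7−3)(7−1) = (−1)·1·4·6 = −24 ≡ 9, so v_2 = 9^{−1} = 5 (mod 11).
  i = 3 (α = 6): (6−8)(6−7)(6−3)(6−1) = (−2)·(−1)·3·5 = 30 ≡ 8, so v_3 = 8^{−1} = 7 (mod 11).
  i = 4 (α = 3): (3−8)(3−7)(3−6)(3−1) = (−5)·(−4)·(−3)·2 = −120 ≡ 1, so v_4 = 1^{−1} = 1 (mod 11).
  i = 5 (α = 1): (1−8)(1−7)(1−6)(1−3) = (−7)·(−6)·(−5)·(−2) = 420 ≡ 2, so v_5 = 2^{−1} = 6 (mod 11).
  v = [3, 5, 7, 1, 6].
Step 2: syndromes of r = [9, 2, 6, 3, 4] (all sums mod 11).
  S_0 = Σ v_i r_i = 3·9 + 5·2 + 7·6 + 1·3 + 6·4 = 106 ≡ 7.
  S_1 = Σ v_i α_i r_i = 3·8·9 + 5·7·2 + 7·6·6 + 1·3·3 + 6·1·4 = 571 ≡ 10.
  α_i^2 mod 11 = [9, 5, 3, 9, 1].
  S_2 = Σ v_i α_i^2 r_i = 3·9·9 + 5·5·2 + 7·3·6 + 1·9·3 + 6·1·4 = 470 ≡ 8.
  S = (7, 10, 8) ≠ 0, so r is not a codeword (an error is present).
Step 3: locate the error. For a single error e at position i, S_ℓ = v_i·e·α_i^ℓ, so α_err = S_1/S_0.
  S_0^{−1} = 7^{−1} = 8 (mod 11), so α_err = 10·8 = 80 ≡ 3 = α_4. Error position i = 4.
  Consistency check: S_2/S_1 = 8·10 = 80 ≡ 3 = α_err ✓ (single-error assumption holds).
Step 4: error magnitude e = S_0/v_4 = S_0·∏_{j≠4}(α_4 − α_j) = 7·1 = 7 ≡ 7 (mod 11).
Step 5: correct position 4: c_4 = r_4 − e = 3 − 7 ≡ 7 (mod 11). Hence c = [9, 2, 6, 7, 4].
  Check: interpolating c through the α_i gives m(x) = 8 + 7·x (degree < 2) with m(α_i) = c_i for every i, so c is indeed a codeword.


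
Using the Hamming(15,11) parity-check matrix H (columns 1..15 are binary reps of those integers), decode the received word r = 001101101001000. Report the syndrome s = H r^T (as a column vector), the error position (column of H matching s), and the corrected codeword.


s = (0, 0, 1, 1)^T, error position = 3, corrected codeword c = 000101101001000

Compute s = H r^T mod 2 one row at a time:
  s_1 = 0 + 1 + 0 + 0 + 1 + 0 + 0 + 0 = 2 ≡ 0 (mod 2).
  s_2 = 1 + 0 + 1 + 1 + 1 + 0 + 0 + 0 = 4 ≡ 0 (mod 2).
  s_3 = 0 + 1 + 1 + 1 + 0 + 0 + 0 + 0 = 3 ≡ 1 (mod 2).
  s_4 = 0 + 1 + 0 + 1 + 1 + 0 + 0 + 0 = 3 ≡ 1 (mod 2).
s = (0, 0, 1, 1)^T — this equals column 3 of H (binary 0011), so error is at position 3.
Correct: flip bit 3 of r = 001101101001000 to get c = 000101101001000.


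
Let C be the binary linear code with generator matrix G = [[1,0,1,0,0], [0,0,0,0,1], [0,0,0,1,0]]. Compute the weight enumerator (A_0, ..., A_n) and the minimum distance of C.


Weight distribution: A_0 = 1, A_1 = 2, A_2 = 2, A_3 = 2, A_4 = 1. Minimum distance d = 1.

Enumerate all 2^3 = 8 messages m ∈ F_2^3.
For each, compute codeword c = mG in F_2^5, then tally its weight.
  m = 000 → c = 00000, weight = 0.
  m = 100 → c = 10100, weight = 2.
  m = 010 → c = 00001, weight = 1.
  m = 110 → c = 10101, weight = 3.
  m = 001 → c = 00010, weight = 1.
  m = 101 → c = 10110, weight = 3.
  m = 011 → c = 00011, weight = 2.
  m = 111 → c = 10111, weight = 4.
Tally weights:
  weight 0: 1 codewords.
  weight 1: 2 codewords.
  weight 2: 2 codewords.
  weight 3: 2 codewords.
  weight 4: 1 codewords.
Minimum distance d = smallest w > 0 with A_w > 0 = 1.
Sanity: Σ A_w = 8 = 2^3 = 8 ✓.


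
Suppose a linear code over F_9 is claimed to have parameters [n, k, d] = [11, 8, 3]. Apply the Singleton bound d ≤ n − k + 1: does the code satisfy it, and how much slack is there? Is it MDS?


Singleton RHS = n − k + 1 = 4, slack = 1, bound satisfied, not MDS.

Singleton bound: d ≤ n − k + 1.
Here n = 11, k = 8, so n − k + 1 = 4.
Given d = 3, check d ≤ 4: YES.
Slack = (n − k + 1) − d = 1.
The code is NOT MDS (slack = 1 > 0).
Description: the claimed parameters are [11, 8, 3]_9; such a code would be non-MDS.


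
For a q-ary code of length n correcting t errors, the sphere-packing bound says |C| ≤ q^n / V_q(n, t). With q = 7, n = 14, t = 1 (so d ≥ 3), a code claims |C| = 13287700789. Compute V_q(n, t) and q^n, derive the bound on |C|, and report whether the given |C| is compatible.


V_q(n, t) = 85, q^n = 678223072849, Hamming bound = 7979094974, |C| = 13287700789 > bound (violated).

Step 1: Compute V_q(n, t) = Σ_{j=0}^1 C(n, j) (q−1)^j.
  j = 0: C(14,0)·(6)^0 = 1·1 = 1.
  j = 1: C(14,1)·(6)^1 = 14·6 = 84.
  V_q(n, t) = 1 + 84 = 85.
Step 2: q^n = 7^14 = 678223072849.
Step 3: Hamming bound ⌊q^n / V_q(n,t)⌋ = ⌊678223072849/85⌋ = 7979094974.
Step 4: Compare |C| = 13287700789 to 7979094974: violated.
The claimed |C| lies above the Hamming bound, so no 7-ary code of length 14 with d ≥ 3 can have 13287700789 codewords.


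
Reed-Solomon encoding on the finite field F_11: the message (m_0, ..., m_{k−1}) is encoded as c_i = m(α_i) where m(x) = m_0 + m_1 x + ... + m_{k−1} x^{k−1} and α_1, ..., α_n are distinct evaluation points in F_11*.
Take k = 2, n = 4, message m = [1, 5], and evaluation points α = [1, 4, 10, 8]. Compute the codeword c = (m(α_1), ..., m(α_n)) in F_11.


c = [6, 10, 7, 8]

Message polynomial: m(x) = 1 + 5·x (mod 11).
For each evaluation point α_i, compute m(α_i) mod 11:
  α_1 = 1: Horner steps 5 → 6, so m(1) = 6.
  α_2 = 4: Horner steps 5 → 10, so m(4) = 10.
  α_3 = 10: Horner steps 5 → 7, so m(10) = 7.
  α_4 = 8: Horner steps 5 → 8, so m(8) = 8.
Codeword c = [6, 10, 7, 8] ∈ F_11^4.


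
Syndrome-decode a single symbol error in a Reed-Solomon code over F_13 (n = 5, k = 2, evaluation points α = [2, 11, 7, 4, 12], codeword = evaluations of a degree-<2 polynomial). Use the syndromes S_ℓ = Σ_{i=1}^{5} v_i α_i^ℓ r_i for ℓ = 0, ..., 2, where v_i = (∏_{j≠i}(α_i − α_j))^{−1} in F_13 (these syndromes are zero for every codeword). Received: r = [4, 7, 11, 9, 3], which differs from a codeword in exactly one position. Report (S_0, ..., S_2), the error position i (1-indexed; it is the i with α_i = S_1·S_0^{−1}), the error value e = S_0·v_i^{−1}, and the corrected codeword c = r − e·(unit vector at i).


S = (1, 7, 10), error at position 3, error magnitude e = 1, c = [4, 7, 10, 9, 3].

Step 1: column multipliers v_i = (∏_{j≠i}(α_i − α_j))^{−1} mod 13.
  i = 1 (α = 2): (2−11)(2−7)(2−4)(2−12) = (−9)·(−5)·(−2)·(−10) = 900 ≡ 3, so v_1 = 3^{−1} = 9 (mod 13).
  i = 2 (α = 11): (11−2)(11−7)(11−4)(11−12) = 9·4·7·(−1) = −252 ≡ 8, so v_2 = 8^{−1} = 5 (mod 13).
  i = 3 (α = 7): (7−2)(7−11)(7−4)(7−12) = 5·(−4)·3·(−5) = 300 ≡ 1, so v_3 = 1^{−1} = 1 (mod 13).
  i = 4 (α = 4): (4−2)(4−11)(4−7)(4−12) = 2·(−7)·(−3)·(−8) = −336 ≡ 2, so v_4 = 2^{−1} = 7 (mod 13).
  i = 5 (α = 12): (12−2)(12−11)(12−7)(12−4) = 10·1·5·8 = 400 ≡ 10, so v_5 = 10^{−1} = 4 (mod 13).
  v = [9, 5, 1, 7, 4].
Step 2: syndromes of r = [4, 7, 11, 9, 3] (all sums mod 13).
  S_0 = Σ v_i r_i = 9·4 + 5·7 + 1·11 + 7·9 + 4·3 = 157 ≡ 1.
  S_1 = Σ v_i α_i r_i = 9·2·4 + 5·11·7 + 1·7·11 + 7·4·9 + 4·12·3 = 930 ≡ 7.
  α_i^2 mod 13 = [4, 4, 10, 3, 1].
  S_2 = Σ v_i α_i^2 r_i = 9·4·4 + 5·4·7 + 1·10·11 + 7·3·9 + 4·1·3 = 595 ≡ 10.
  S = (1, 7, 10) ≠ 0, so r is not a codeword (an error is present).
Step 3: locate the error. For a single error e at position i, S_ℓ = v_i·e·α_i^ℓ, so α_err = S_1/S_0.
  S_0^{−1} = 1^{−1} = 1 (mod 13), so α_err = 7·1 = 7 ≡ 7 = α_3. Error position i = 3.
  Consistency check: S_2/S_1 = 10·2 = 20 ≡ 7 = α_err ✓ (single-error assumption holds).
Step 4: error magnitude e = S_0/v_3 = S_0·∏_{j≠3}(α_3 − α_j) = 1·1 = 1 ≡ 1 (mod 13).
Step 5: correct position 3: c_3 = r_3 − e = 11 − 1 ≡ 10 (mod 13). Hence c = [4, 7, 10, 9, 3].
  Check: interpolating c through the α_i gives m(x) = 12 + 9·x (degree < 2) with m(α_i) = c_i for every i, so c is indeed a codeword.


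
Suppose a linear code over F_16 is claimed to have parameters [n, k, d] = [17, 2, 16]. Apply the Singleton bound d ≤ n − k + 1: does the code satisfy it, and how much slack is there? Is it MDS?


Singleton RHS = n − k + 1 = 16, slack = 0, bound satisfied, MDS.

Singleton bound: d ≤ n − k + 1.
Here n = 17, k = 2, so n − k + 1 = 16.
Given d = 16, check d ≤ 16: YES.
Slack = (n − k + 1) − d = 0.
The code is MDS (slack = 0).
Description: the claimed parameters are [17, 2, 16]_16; such a code would be MDS (meets Singleton bound).


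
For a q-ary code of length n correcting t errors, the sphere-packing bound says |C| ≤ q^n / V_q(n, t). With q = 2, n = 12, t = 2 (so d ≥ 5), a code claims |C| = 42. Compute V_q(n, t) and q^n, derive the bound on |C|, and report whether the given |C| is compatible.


V_q(n, t) = 79, q^n = 4096, Hamming bound = 51, |C| = 42 ≤ bound (satisfied).

Step 1: Compute V_q(n, t) = Σ_{j=0}^2 C(n, j) (q−1)^j.
  j = 0: C(12,0)·(1)^0 = 1·1 = 1.
  j = 1: C(12,1)·(1)^1 = 12·1 = 12.
  j = 2: C(12,2)·(1)^2 = 66·1 = 66.
  V_q(n, t) = 1 + 12 + 66 = 79.
Step 2: q^n = 2^12 = 4096.
Step 3: Hamming bound ⌊q^n / V_q(n,t)⌋ = ⌊4096/79⌋ = 51.
Step 4: Compare |C| = 42 to 51: satisfied.
The claimed |C| lies below the Hamming bound.


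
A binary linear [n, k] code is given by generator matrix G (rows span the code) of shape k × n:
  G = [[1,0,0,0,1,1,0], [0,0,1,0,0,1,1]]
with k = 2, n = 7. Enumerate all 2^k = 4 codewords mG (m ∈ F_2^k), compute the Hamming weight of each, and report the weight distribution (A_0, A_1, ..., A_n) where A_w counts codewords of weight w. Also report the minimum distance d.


Weight distribution: A_0 = 1, A_3 = 2, A_4 = 1. Minimum distance d = 3.

Enumerate all 2^2 = 4 messages m ∈ F_2^2.
For each, compute codeword c = mG in F_2^7, then tally its weight.
  m = 00 → c = 0000000, weight = 0.
  m = 10 → c = 1000110, weight = 3.
  m = 01 → c = 0010011, weight = 3.
  m = 11 → c = 1010101, weight = 4.
Tally weights:
  weight 0: 1 codewords.
  weight 3: 2 codewords.
  weight 4: 1 codewords.
Minimum distance d = smallest w > 0 with A_w > 0 = 3.
Sanity: Σ A_w = 4 = 2^2 = 4 ✓.


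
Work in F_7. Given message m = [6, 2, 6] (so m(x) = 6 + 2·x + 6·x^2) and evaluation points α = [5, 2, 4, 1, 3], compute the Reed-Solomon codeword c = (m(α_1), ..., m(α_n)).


c = [5, 6, 5, 0, 3]

Message polynomial: m(x) = 6 + 2·x + 6·x^2 (mod 7).
For each evaluation point α_i, compute m(α_i) mod 7:
  α_1 = 5: Horner steps 6 → 4 → 5, so m(5) = 5.
  α_2 = 2: Horner steps 6 → 0 → 6, so m(2) = 6.
  α_3 = 4: Horner steps 6 → 5 → 5, so m(4) = 5.
  α_4 = 1: Horner steps 6 → 1 → 0, so m(1) = 0.
  α_5 = 3: Horner steps 6 → 6 → 3, so m(3) = 3.
Codeword c = [5, 6, 5, 0, 3] ∈ F_7^5.


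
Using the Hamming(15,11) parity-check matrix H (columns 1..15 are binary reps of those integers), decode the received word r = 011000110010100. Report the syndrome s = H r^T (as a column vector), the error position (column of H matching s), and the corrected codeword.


s = (1, 0, 0, 0)^T, error position = 8, corrected codeword c = 011000100010100

Compute s = H r^T mod 2 one row at a time:
  s_1 = 1 + 0 + 0 + 1 + 0 + 1 + 0 + 0 = 3 ≡ 1 (mod 2).
  s_2 = 0 + 0 + 0 + 1 + 0 + 1 + 0 + 0 = 2 ≡ 0 (mod 2).
  s_3 = 1 + 1 + 0 + 1 + 0 + 1 + 0 + 0 = 4 ≡ 0 (mod 2).
  s_4 = 0 + 1 + 0 + 1 + 0 + 1 + 1 + 0 = 4 ≡ 0 (mod 2).
s = (1, 0, 0, 0)^T — this equals column 8 of H (binary 1000), so error is at position 8.
Correct: flip bit 8 of r = 011000110010100 to get c = 011000100010100.


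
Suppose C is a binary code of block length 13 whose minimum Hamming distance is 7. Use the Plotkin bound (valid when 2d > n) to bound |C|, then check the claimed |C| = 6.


Plotkin bound M ≤ 14; given |C| = 6 ≤ bound (satisfied).

Check applicability: 2d = 14, n = 13.
2d − n = 1 > 0, so Plotkin applies.
Compute d/(2d−n) = 7/1 ≈ 7.0000.
⌊d/(2d−n)⌋ = 7.
Plotkin bound: M ≤ 2·7 = 14.
Given |C| = 6, check: satisfied.
This |C| is below the Plotkin bound.


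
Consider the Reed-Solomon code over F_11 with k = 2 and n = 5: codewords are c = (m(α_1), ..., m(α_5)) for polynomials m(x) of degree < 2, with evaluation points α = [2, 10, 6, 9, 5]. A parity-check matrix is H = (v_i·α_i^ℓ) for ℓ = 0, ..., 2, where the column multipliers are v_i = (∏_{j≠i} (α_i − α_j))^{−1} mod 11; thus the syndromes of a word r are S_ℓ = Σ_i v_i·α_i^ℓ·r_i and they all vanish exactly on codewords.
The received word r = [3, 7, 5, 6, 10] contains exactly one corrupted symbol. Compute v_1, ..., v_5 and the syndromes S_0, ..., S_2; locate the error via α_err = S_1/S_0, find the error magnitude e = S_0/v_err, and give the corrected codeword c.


S = (4, 3, 5), error at position 4, error magnitude e = 5, c = [3, 7, 5, 1, 10].

Step 1: column multipliers v_i = (∏_{j≠i}(α_i − α_j))^{−1} mod 11.
  i = 1 (α = 2): (2−10)(2−6)(2−9)(2−5) = (−8)·(−4)·(−7)·(−3) = 672 ≡ 1, so v_1 = 1^{−1} = 1 (mod 11).
  i = 2 (α = 10): (10−2)(10−6)(10−9)(10−5) = 8·4·1·5 = 160 ≡ 6, so v_2 = 6^{−1} = 2 (mod 11).
  i = 3 (α = 6): (6−2)(6−10)(6−9)(6−5) = 4·(−4)·(−3)·1 = 48 ≡ 4, so v_3 = 4^{−1} = 3 (mod 11).
  i = 4 (α = 9): (9−2)(9−10)(9−6)(9−5) = 7·(−1)·3·4 = −84 ≡ 4, so v_4 = 4^{−1} = 3 (mod 11).
  i = 5 (α = 5): (5−2)(5−10)(5−6)(5−9) = 3·(−5)·(−1)·(−4) = −60 ≡ 6, so v_5 = 6^{−1} = 2 (mod 11).
  v = [1, 2, 3, 3, 2].
Step 2: syndromes of r = [3, 7, 5, 6, 10] (all sums mod 11).
  S_0 = Σ v_i r_i = 1·3 + 2·7 + 3·5 + 3·6 + 2·10 = 70 ≡ 4.
  S_1 = Σ v_i α_i r_i = 1·2·3 + 2·10·7 + 3·6·5 + 3·9·6 + 2·5·10 = 498 ≡ 3.
  α_i^2 mod 11 = [4, 1, 3, 4, 3].
  S_2 = Σ v_i α_i^2 r_i = 1·4·3 + 2·1·7 + 3·3·5 + 3·4·6 + 2·3·10 = 203 ≡ 5.
  S = (4, 3, 5) ≠ 0, so r is not a codeword (an error is present).
Step 3: locate the error. For a single error e at position i, S_ℓ = v_i·e·α_i^ℓ, so α_err = S_1/S_0.
  S_0^{−1} = 4^{−1} = 3 (mod 11), so α_err = 3·3 = 9 ≡ 9 = α_4. Error position i = 4.
  Consistency check: S_2/S_1 = 5·4 = 20 ≡ 9 = α_err ✓ (single-error assumption holds).
Step 4: error magnitude e = S_0/v_4 = S_0·∏_{j≠4}(α_4 − α_j) = 4·4 = 16 ≡ 5 (mod 11).
Step 5: correct position 4: c_4 = r_4 − e = 6 − 5 ≡ 1 (mod 11). Hence c = [3, 7, 5, 1, 10].
  Check: interpolating c through the α_i gives m(x) = 2 + 6·x (degree < 2) with m(α_i) = c_i for every i, so c is indeed a codeword.


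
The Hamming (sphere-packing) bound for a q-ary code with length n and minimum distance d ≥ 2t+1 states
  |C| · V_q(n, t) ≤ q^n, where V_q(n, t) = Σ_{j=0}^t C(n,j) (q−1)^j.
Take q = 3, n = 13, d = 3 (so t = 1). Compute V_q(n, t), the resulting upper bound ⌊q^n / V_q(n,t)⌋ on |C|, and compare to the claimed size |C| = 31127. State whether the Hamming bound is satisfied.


V_q(n, t) = 27, q^n = 1594323, Hamming bound = 59049, |C| = 31127 ≤ bound (satisfied).

Step 1: Compute V_q(n, t) = Σ_{j=0}^1 C(n, j) (q−1)^j.
  j = 0: C(13,0)·(2)^0 = 1·1 = 1.
  j = 1: C(13,1)·(2)^1 = 13·2 = 26.
  V_q(n, t) = 1 + 26 = 27.
Step 2: q^n = 3^13 = 1594323.
Step 3: Hamming bound ⌊q^n / V_q(n,t)⌋ = ⌊1594323/27⌋ = 59049.
Step 4: Compare |C| = 31127 to 59049: satisfied.
The claimed |C| lies below the Hamming bound.


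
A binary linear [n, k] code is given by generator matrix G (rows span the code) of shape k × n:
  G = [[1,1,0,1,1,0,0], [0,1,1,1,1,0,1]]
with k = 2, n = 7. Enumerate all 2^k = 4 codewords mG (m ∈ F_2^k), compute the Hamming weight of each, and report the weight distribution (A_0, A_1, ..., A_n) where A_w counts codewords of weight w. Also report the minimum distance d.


Weight distribution: A_0 = 1, A_3 = 1, A_4 = 1, A_5 = 1. Minimum distance d = 3.

Enumerate all 2^2 = 4 messages m ∈ F_2^2.
For each, compute codeword c = mG in F_2^7, then tally its weight.
  m = 00 → c = 0000000, weight = 0.
  m = 10 → c = 1101100, weight = 4.
  m = 01 → c = 0111101, weight = 5.
  m = 11 → c = 1010001, weight = 3.
Tally weights:
  weight 0: 1 codewords.
  weight 3: 1 codewords.
  weight 4: 1 codewords.
  weight 5: 1 codewords.
Minimum distance d = smallest w > 0 with A_w > 0 = 3.
Sanity: Σ A_w = 4 = 2^2 = 4 ✓.


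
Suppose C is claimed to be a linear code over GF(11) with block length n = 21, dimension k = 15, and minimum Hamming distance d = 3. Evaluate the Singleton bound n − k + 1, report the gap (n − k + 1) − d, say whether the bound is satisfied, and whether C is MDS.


Singleton RHS = n − k + 1 = 7, slack = 4, bound satisfied, not MDS.

Singleton bound: d ≤ n − k + 1.
Here n = 21, k = 15, so n − k + 1 = 7.
Given d = 3, check d ≤ 7: YES.
Slack = (n − k + 1) − d = 4.
The code is NOT MDS (slack = 4 > 0).
Description: the claimed parameters are [21, 15, 3]_11; such a code would be non-MDS.


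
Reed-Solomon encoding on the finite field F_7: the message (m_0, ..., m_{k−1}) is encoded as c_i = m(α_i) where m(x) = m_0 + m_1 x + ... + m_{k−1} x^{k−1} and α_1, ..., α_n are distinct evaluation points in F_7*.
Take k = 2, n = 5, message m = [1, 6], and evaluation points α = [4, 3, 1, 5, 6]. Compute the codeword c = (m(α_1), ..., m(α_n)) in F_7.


c = [4, 5, 0, 3, 2]

Message polynomial: m(x) = 1 + 6·x (mod 7).
For each evaluation point α_i, compute m(α_i) mod 7:
  α_1 = 4: Horner steps 6 → 4, so m(4) = 4.
  α_2 = 3: Horner steps 6 → 5, so m(3) = 5.
  α_3 = 1: Horner steps 6 → 0, so m(1) = 0.
  α_4 = 5: Horner steps 6 → 3, so m(5) = 3.
  α_5 = 6: Horner steps 6 → 2, so m(6) = 2.
Codeword c = [4, 5, 0, 3, 2] ∈ F_7^5.


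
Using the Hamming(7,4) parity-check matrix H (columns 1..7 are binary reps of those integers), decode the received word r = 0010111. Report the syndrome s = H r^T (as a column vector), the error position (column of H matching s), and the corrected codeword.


s = (1, 1, 1)^T, error position = 7, corrected codeword c = 0010110

Compute s = H r^T mod 2 one row at a time:
  s_1 = 0 + 1 + 1 + 1 = 3 ≡ 1 (mod 2).
  s_2 = 0 + 1 + 1 + 1 = 3 ≡ 1 (mod 2).
  s_3 = 0 + 1 + 1 + 1 = 3 ≡ 1 (mod 2).
s = (1, 1, 1)^T — this equals column 7 of H (binary 111), so error is at position 7.
Correct: flip bit 7 of r = 0010111 to get c = 0010110.


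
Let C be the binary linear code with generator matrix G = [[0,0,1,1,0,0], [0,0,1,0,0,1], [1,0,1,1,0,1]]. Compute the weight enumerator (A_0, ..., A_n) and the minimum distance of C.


Weight distribution: A_0 = 1, A_2 = 6, A_4 = 1. Minimum distance d = 2.

Enumerate all 2^3 = 8 messages m ∈ F_2^3.
For each, compute codeword c = mG in F_2^6, then tally its weight.
  m = 000 → c = 000000, weight = 0.
  m = 100 → c = 001100, weight = 2.
  m = 010 → c = 001001, weight = 2.
  m = 110 → c = 000101, weight = 2.
  m = 001 → c = 101101, weight = 4.
  m = 101 → c = 100001, weight = 2.
  m = 011 → c = 100100, weight = 2.
  m = 111 → c = 101000, weight = 2.
Tally weights:
  weight 0: 1 codewords.
  weight 2: 6 codewords.
  weight 4: 1 codewords.
Minimum distance d = smallest w > 0 with A_w > 0 = 2.
Sanity: Σ A_w = 8 = 2^3 = 8 ✓.


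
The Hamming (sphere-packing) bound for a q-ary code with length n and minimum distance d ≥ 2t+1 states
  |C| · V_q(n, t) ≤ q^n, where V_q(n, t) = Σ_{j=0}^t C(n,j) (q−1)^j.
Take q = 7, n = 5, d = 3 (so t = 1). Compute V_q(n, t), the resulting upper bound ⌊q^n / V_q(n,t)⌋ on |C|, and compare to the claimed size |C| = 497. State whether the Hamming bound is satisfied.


V_q(n, t) = 31, q^n = 16807, Hamming bound = 542, |C| = 497 ≤ bound (satisfied).

Step 1: Compute V_q(n, t) = Σ_{j=0}^1 C(n, j) (q−1)^j.
  j = 0: C(5,0)·(6)^0 = 1·1 = 1.
  j = 1: C(5,1)·(6)^1 = 5·6 = 30.
  V_q(n, t) = 1 + 30 = 31.
Step 2: q^n = 7^5 = 16807.
Step 3: Hamming bound ⌊q^n / V_q(n,t)⌋ = ⌊16807/31⌋ = 542.
Step 4: Compare |C| = 497 to 542: satisfied.
The claimed |C| lies below the Hamming bound.


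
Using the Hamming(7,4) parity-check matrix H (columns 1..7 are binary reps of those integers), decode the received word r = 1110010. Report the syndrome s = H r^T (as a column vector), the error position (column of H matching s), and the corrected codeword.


s = (1, 1, 0)^T, error position = 6, corrected codeword c = 1110000

Compute s = H r^T mod 2 one row at a time:
  s_1 = 0 + 0 + 1 + 0 = 1 ≡ 1 (mod 2).
  s_2 = 1 + 1 + 1 + 0 = 3 ≡ 1 (mod 2).
  s_3 = 1 + 1 + 0 + 0 = 2 ≡ 0 (mod 2).
s = (1, 1, 0)^T — this equals column 6 of H (binary 110), so error is at position 6.
Correct: flip bit 6 of r = 1110010 to get c = 1110000.


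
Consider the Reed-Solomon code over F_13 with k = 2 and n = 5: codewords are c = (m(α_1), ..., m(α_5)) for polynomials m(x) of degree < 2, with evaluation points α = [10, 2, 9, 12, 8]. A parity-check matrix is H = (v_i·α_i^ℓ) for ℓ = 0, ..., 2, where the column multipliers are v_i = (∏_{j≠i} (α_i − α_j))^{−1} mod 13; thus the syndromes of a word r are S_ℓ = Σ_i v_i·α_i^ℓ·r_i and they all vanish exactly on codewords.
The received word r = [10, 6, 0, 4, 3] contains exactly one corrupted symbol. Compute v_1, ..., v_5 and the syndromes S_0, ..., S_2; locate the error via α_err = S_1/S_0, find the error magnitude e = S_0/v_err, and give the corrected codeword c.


S = (4, 8, 3), error at position 2, error magnitude e = 11, c = [10, 8, 0, 4, 3].

Step 1: column multipliers v_i = (∏_{j≠i}(α_i − α_j))^{−1} mod 13.
  i = 1 (α = 10): (10−2)(10−9)(10−12)(10−8) = 8·1·(−2)·2 = −32 ≡ 7, so v_1 = 7^{−1} = 2 (mod 13).
  i = 2 (α = 2): (2−10)(2−9)(2−12)(2−8) = (−8)·(−7)·(−10)·(−6) = 3360 ≡ 6, so v_2 = 6^{−1} = 11 (mod 13).
  i = 3 (α = 9): (9−10)(9−2)(9−12)(9−8) = (−1)·7·(−3)·1 = 21 ≡ 8, so v_3 = 8^{−1} = 5 (mod 13).
  i = 4 (α = 12): (12−10)(12−2)(12−9)(12−8) = 2·10·3·4 = 240 ≡ 6, so v_4 = 6^{−1} = 11 (mod 13).
  i = 5 (α = 8): (8−10)(8−2)(8−9)(8−12) = (−2)·6·(−1)·(−4) = −48 ≡ 4, so v_5 = 4^{−1} = 10 (mod 13).
  v = [2, 11, 5, 11, 10].
Step 2: syndromes of r = [10, 6, 0, 4, 3] (all sums mod 13).
  S_0 = Σ v_i r_i = 2·10 + 11·6 + 5·0 + 11·4 + 10·3 = 160 ≡ 4.
  S_1 = Σ v_i α_i r_i = 2·10·10 + 11·2·6 + 5·9·0 + 11·12·4 + 10·8·3 = 1100 ≡ 8.
  α_i^2 mod 13 = [9, 4, 3, 1, 12].
  S_2 = Σ v_i α_i^2 r_i = 2·9·10 + 11·4·6 + 5·3·0 + 11·1·4 + 10·12·3 = 848 ≡ 3.
  S = (4, 8, 3) ≠ 0, so r is not a codeword (an error is present).
Step 3: locate the error. For a single error e at position i, S_ℓ = v_i·e·α_i^ℓ, so α_err = S_1/S_0.
  S_0^{−1} = 4^{−1} = 10 (mod 13), so α_err = 8·10 = 80 ≡ 2 = α_2. Error position i = 2.
  Consistency check: S_2/S_1 = 3·5 = 15 ≡ 2 = α_err ✓ (single-error assumption holds).
Step 4: error magnitude e = S_0/v_2 = S_0·∏_{j≠2}(α_2 − α_j) = 4·6 = 24 ≡ 11 (mod 13).
Step 5: correct position 2: c_2 = r_2 − e = 6 − 11 ≡ 8 (mod 13). Hence c = [10, 8, 0, 4, 3].
  Check: interpolating c through the α_i gives m(x) = 1 + 10·x (degree < 2) with m(α_i) = c_i for every i, so c is indeed a codeword.


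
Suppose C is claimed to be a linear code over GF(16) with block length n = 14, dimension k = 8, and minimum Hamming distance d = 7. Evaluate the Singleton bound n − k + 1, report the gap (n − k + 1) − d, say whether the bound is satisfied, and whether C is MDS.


Singleton RHS = n − k + 1 = 7, slack = 0, bound satisfied, MDS.

Singleton bound: d ≤ n − k + 1.
Here n = 14, k = 8, so n − k + 1 = 7.
Given d = 7, check d ≤ 7: YES.
Slack = (n − k + 1) − d = 0.
The code is MDS (slack = 0).
Description: the claimed parameters are [14, 8, 7]_16; such a code would be MDS (meets Singleton bound).


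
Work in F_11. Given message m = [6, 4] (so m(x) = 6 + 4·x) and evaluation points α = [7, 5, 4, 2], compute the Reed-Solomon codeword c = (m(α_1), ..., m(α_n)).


c = [1, 4, 0, 3]

Message polynomial: m(x) = 6 + 4·x (mod 11).
For each evaluation point α_i, compute m(α_i) mod 11:
  α_1 = 7: Horner steps 4 → 1, so m(7) = 1.
  α_2 = 5: Horner steps 4 → 4, so m(5) = 4.
  α_3 = 4: Horner steps 4 → 0, so m(4) = 0.
  α_4 = 2: Horner steps 4 → 3, so m(2) = 3.
Codeword c = [1, 4, 0, 3] ∈ F_11^4.


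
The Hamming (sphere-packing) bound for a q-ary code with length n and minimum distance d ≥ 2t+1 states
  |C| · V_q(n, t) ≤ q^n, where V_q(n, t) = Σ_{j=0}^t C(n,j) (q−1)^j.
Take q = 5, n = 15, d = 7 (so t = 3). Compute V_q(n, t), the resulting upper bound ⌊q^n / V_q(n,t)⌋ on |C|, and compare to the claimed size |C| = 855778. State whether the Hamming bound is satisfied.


V_q(n, t) = 30861, q^n = 30517578125, Hamming bound = 988871, |C| = 855778 ≤ bound (satisfied).

Step 1: Compute V_q(n, t) = Σ_{j=0}^3 C(n, j) (q−1)^j.
  j = 0: C(15,0)·(4)^0 = 1·1 = 1.
  j = 1: C(15,1)·(4)^1 = 15·4 = 60.
  j = 2: C(15,2)·(4)^2 = 105·16 = 1680.
  j = 3: C(15,3)·(4)^3 = 455·64 = 29120.
  V_q(n, t) = 1 + 60 + 1680 + 29120 = 30861.
Step 2: q^n = 5^15 = 30517578125.
Step 3: Hamming bound ⌊q^n / V_q(n,t)⌋ = ⌊30517578125/30861⌋ = 988871.
Step 4: Compare |C| = 855778 to 988871: satisfied.
The claimed |C| lies below the Hamming bound.


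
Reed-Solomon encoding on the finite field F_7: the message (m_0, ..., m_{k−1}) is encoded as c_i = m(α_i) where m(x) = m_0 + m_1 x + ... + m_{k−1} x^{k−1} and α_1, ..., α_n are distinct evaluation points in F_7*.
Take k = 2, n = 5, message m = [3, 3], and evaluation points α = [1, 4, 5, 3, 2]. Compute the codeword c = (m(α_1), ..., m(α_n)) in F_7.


c = [6, 1, 4, 5, 2]

Message polynomial: m(x) = 3 + 3·x (mod 7).
For each evaluation point α_i, compute m(α_i) mod 7:
  α_1 = 1: Horner steps 3 → 6, so m(1) = 6.
  α_2 = 4: Horner steps 3 → 1, so m(4) = 1.
  α_3 = 5: Horner steps 3 → 4, so m(5) = 4.
  α_4 = 3: Horner steps 3 → 5, so m(3) = 5.
  α_5 = 2: Horner steps 3 → 2, so m(2) = 2.
Codeword c = [6, 1, 4, 5, 2] ∈ F_7^5.


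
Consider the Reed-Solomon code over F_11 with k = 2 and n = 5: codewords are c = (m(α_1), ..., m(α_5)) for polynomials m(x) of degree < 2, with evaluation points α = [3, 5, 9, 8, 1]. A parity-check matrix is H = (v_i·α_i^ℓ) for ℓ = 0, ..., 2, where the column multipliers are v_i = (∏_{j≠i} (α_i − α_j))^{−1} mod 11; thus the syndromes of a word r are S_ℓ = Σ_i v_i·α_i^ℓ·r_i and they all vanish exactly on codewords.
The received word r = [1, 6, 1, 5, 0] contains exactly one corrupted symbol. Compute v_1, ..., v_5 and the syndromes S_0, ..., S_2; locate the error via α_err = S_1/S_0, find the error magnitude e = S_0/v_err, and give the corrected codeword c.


S = (9, 5, 4), error at position 1, error magnitude e = 9, c = [3, 6, 1, 5, 0].

Step 1: column multipliers v_i = (∏_{j≠i}(α_i − α_j))^{−1} mod 11.
  i = 1 (α = 3): (3−5)(3−9)(3−8)(3−1) = (−2)·(−6)·(−5)·2 = −120 ≡ 1, so v_1 = 1^{−1} = 1 (mod 11).
  i = 2 (α = 5): (5−3)(5−9)(5−8)(5−1) = 2·(−4)·(−3)·4 = 96 ≡ 8, so v_2 = 8^{−1} = 7 (mod 11).
  i = 3 (α = 9): (9−3)(9−5)(9−8)(9−1) = 6·4·1·8 = 192 ≡ 5, so v_3 = 5^{−1} = 9 (mod 11).
  i = 4 (α = 8): (8−3)(8−5)(8−9)(8−1) = 5·3·(−1)·7 = −105 ≡ 5, so v_4 = 5^{−1} = 9 (mod 11).
  i = 5 (α = 1): (1−3)(1−5)(1−9)(1−8) = (−2)·(−4)·(−8)·(−7) = 448 ≡ 8, so v_5 = 8^{−1} = 7 (mod 11).
  v = [1, 7, 9, 9, 7].
Step 2: syndromes of r = [1, 6, 1, 5, 0] (all sums mod 11).
  S_0 = Σ v_i r_i = 1·1 + 7·6 + 9·1 + 9·5 + 7·0 = 97 ≡ 9.
  S_1 = Σ v_i α_i r_i = 1·3·1 + 7·5·6 + 9·9·1 + 9·8·5 + 7·1·0 = 654 ≡ 5.
  α_i^2 mod 11 = [9, 3, 4, 9, 1].
  S_2 = Σ v_i α_i^2 r_i = 1·9·1 + 7·3·6 + 9·4·1 + 9·9·5 + 7·1·0 = 576 ≡ 4.
  S = (9, 5, 4) ≠ 0, so r is not a codeword (an error is present).
Step 3: locate the error. For a single error e at position i, S_ℓ = v_i·e·α_i^ℓ, so α_err = S_1/S_0.
  S_0^{−1} = 9^{−1} = 5 (mod 11), so α_err = 5·5 = 25 ≡ 3 = α_1. Error position i = 1.
  Consistency check: S_2/S_1 = 4·9 = 36 ≡ 3 = α_err ✓ (single-error assumption holds).
Step 4: error magnitude e = S_0/v_1 = S_0·∏_{j≠1}(α_1 − α_j) = 9·1 = 9 ≡ 9 (mod 11).
Step 5: correct position 1: c_1 = r_1 − e = 1 − 9 ≡ 3 (mod 11). Hence c = [3, 6, 1, 5, 0].
  Check: interpolating c through the α_i gives m(x) = 4 + 7·x (degree < 2) with m(α_i) = c_i for every i, so c is indeed a codeword.
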